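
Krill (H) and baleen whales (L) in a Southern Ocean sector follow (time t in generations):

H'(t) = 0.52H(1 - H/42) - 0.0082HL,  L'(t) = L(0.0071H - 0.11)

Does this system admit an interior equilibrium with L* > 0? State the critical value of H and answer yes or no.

The predator equation gives dL/dt > 0 only when H > 0.11/0.0071 = 15.5.
Without the predator, H → K = 42. Since 42 > 15.5, the predator can invade and persist.

Threshold H = 15.5; K > 15.5, so yes, the predator persists.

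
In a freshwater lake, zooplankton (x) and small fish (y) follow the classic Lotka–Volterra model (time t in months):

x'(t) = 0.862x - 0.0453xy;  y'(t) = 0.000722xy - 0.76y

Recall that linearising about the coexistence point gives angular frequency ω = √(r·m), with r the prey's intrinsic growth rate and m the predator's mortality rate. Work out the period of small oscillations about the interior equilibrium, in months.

Here r = 0.862 and m = 0.76, so r·m = 0.655.
ω = √0.655 = 0.809 per month, hence T = 2π/ω ≈ 7.76 months.

T ≈ 7.76 months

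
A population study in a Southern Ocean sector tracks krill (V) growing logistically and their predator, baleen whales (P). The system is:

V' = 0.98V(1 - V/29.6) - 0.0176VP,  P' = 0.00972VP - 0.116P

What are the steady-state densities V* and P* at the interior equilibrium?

V* ≈ 11.9, P* ≈ 33.2

From dP/dt = 0 with P > 0: 0.00972V* = 0.116, so V* = 11.9.
Substitute into dV/dt = 0: 0.98(1 - 11.9/29.6) = 0.0176P*.
The bracket is 0.597, giving P* = 0.585/0.0176 = 33.2.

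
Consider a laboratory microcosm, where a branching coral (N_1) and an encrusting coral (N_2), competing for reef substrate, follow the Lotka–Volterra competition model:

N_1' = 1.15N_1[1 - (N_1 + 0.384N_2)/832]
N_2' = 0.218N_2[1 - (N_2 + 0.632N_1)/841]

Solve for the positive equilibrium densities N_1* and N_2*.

N_1* ≈ 672, N_2* ≈ 416

Setting both brackets to zero gives the nullclines N_1 + 0.384N_2 = 832 and 0.632N_1 + N_2 = 841.
Substituting N_2 = 841 - 0.632N_1 into the first: N_1(1 - 0.384·0.632) = 832 - 0.384·841.
So N_1* = 509/0.757 = 672, and then N_2* = 841 - 0.632·672 = 416.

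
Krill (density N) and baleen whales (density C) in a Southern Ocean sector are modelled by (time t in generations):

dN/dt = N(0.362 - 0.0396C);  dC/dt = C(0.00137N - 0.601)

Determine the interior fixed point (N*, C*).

N* ≈ 439, C* ≈ 9.14

Set dC/dt = 0 with C > 0: 0.00137N - 0.601 = 0, so N* = 0.601/0.00137 = 439.
Set dN/dt = 0 with N > 0: 0.362 - 0.0396C = 0, so C* = 0.362/0.0396 = 9.14.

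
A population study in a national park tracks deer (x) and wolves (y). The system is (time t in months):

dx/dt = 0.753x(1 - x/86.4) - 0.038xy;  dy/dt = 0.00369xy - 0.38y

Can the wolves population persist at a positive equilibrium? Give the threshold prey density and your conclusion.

Threshold x = 103; K < 103, so no, the predator goes extinct.

The predator equation gives dy/dt > 0 only when x > 0.38/0.00369 = 103.
Without the predator, x → K = 86.4. Since 86.4 < 103, the predator cannot invade.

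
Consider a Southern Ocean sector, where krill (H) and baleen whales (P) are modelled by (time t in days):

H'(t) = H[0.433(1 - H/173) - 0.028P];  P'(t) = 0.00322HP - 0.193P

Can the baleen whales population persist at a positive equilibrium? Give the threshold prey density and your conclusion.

The predator equation gives dP/dt > 0 only when H > 0.193/0.00322 = 59.9.
Without the predator, H → K = 173. Since 173 > 59.9, the predator can invade and persist.

Threshold H = 59.9; K > 59.9, so yes, the predator persists.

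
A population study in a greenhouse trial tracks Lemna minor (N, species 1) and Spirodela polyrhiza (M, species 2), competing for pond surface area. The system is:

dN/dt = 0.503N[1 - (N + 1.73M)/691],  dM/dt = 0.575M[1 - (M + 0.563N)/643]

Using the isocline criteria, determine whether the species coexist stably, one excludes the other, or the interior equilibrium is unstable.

species 2 excludes species 1

Compare the nullcline intercepts: K1/α12 = 691/1.73 = 399 < K2 = 643; K2/α21 = 643/0.563 = 1140 > K1 = 691.
Since the inequalities point opposite ways, species 2 can invade but species 1 cannot.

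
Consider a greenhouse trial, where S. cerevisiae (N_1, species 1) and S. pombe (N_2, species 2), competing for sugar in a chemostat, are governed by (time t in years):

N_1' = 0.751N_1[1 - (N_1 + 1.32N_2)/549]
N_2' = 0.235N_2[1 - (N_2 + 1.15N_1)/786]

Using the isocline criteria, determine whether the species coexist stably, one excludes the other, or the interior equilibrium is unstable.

Compare the nullcline intercepts: K1/α12 = 549/1.32 = 416 < K2 = 786; K2/α21 = 786/1.15 = 683 > K1 = 549.
Since the inequalities point opposite ways, species 2 can invade but species 1 cannot.

species 2 excludes species 1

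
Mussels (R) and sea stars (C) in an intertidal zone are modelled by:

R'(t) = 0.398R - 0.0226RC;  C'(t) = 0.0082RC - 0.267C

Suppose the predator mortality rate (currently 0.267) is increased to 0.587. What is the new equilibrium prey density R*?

At the interior fixed point, setting dC/dt = 0 with C > 0 fixes R* = (predator death rate)/(RC coefficient) — independent of the other coefficients.
With the change, R* = 0.587/0.0082 = 71.6; it rises from 32.6.

R* ≈ 71.6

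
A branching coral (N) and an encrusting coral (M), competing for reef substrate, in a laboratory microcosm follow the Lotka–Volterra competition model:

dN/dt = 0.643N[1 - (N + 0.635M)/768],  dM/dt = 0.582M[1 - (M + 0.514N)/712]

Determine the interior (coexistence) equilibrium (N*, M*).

Setting both brackets to zero gives the nullclines N + 0.635M = 768 and 0.514N + M = 712.
Substituting M = 712 - 0.514N into the first: N(1 - 0.635·0.514) = 768 - 0.635·712.
So N* = 316/0.674 = 469, and then M* = 712 - 0.514·469 = 471.

N* ≈ 469, M* ≈ 471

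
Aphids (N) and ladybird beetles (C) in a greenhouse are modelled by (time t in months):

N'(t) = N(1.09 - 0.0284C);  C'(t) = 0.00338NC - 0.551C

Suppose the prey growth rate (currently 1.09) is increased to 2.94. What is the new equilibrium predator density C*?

C* ≈ 104

At the interior fixed point, setting dN/dt = 0 with N > 0 fixes C* = (prey growth rate)/(NC coefficient) — independent of the other coefficients.
With the change, C* = 2.94/0.0284 = 104; it rises from 38.4.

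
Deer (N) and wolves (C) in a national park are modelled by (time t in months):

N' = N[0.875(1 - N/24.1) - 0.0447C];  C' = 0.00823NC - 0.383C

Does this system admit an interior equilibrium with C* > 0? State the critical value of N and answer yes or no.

The predator equation gives dC/dt > 0 only when N > 0.383/0.00823 = 46.5.
Without the predator, N → K = 24.1. Since 24.1 < 46.5, the predator cannot invade.

Threshold N = 46.5; K < 46.5, so no, the predator goes extinct.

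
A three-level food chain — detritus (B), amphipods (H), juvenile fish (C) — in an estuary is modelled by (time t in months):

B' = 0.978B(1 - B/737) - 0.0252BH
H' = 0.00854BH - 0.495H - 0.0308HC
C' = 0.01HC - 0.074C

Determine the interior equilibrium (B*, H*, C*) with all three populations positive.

From dC/dt = 0: 0.01H* = 0.074, so H* = 7.4.
From dB/dt = 0: 0.978(1 - B*/737) = 0.0252·7.4, giving B* = 737·(1 - 0.191) = 596.
From dH/dt = 0: 0.00854·596 - 0.495 = 0.0308C*, so C* = 4.6/0.0308 = 149.

B* ≈ 596, H* ≈ 7.4, C* ≈ 149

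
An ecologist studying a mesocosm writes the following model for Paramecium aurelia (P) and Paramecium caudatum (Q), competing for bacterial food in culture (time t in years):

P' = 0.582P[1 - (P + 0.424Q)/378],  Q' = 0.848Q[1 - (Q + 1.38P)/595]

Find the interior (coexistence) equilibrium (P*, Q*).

P* ≈ 303, Q* ≈ 177

Setting both brackets to zero gives the nullclines P + 0.424Q = 378 and 1.38P + Q = 595.
Substituting Q = 595 - 1.38P into the first: P(1 - 0.424·1.38) = 378 - 0.424·595.
So P* = 126/0.415 = 303, and then Q* = 595 - 1.38·303 = 177.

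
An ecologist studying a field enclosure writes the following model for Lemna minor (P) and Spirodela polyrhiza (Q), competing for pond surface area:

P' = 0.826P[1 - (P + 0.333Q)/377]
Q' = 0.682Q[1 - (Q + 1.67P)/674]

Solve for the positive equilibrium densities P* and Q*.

P* ≈ 344, Q* ≈ 100

Setting both brackets to zero gives the nullclines P + 0.333Q = 377 and 1.67P + Q = 674.
Substituting Q = 674 - 1.67P into the first: P(1 - 0.333·1.67) = 377 - 0.333·674.
So P* = 153/0.444 = 344, and then Q* = 674 - 1.67·344 = 100.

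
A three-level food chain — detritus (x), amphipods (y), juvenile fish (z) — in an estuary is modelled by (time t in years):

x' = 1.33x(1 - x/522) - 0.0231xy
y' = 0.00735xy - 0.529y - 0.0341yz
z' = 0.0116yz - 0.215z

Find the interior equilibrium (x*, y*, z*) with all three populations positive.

x* ≈ 354, y* ≈ 18.5, z* ≈ 60.8

From dz/dt = 0: 0.0116y* = 0.215, so y* = 18.5.
From dx/dt = 0: 1.33(1 - x*/522) = 0.0231·18.5, giving x* = 522·(1 - 0.322) = 354.
From dy/dt = 0: 0.00735·354 - 0.529 = 0.0341z*, so z* = 2.07/0.0341 = 60.8.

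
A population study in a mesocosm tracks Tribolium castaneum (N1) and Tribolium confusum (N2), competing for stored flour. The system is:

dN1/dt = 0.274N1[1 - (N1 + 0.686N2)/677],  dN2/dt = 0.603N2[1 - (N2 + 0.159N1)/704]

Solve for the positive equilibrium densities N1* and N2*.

Setting both brackets to zero gives the nullclines N1 + 0.686N2 = 677 and 0.159N1 + N2 = 704.
Substituting N2 = 704 - 0.159N1 into the first: N1(1 - 0.686·0.159) = 677 - 0.686·704.
So N1* = 194/0.891 = 218, and then N2* = 704 - 0.159·218 = 669.

N1* ≈ 218, N2* ≈ 669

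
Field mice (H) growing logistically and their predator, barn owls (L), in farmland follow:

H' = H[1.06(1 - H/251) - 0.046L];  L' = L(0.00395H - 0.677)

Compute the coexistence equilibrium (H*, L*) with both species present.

H* ≈ 171, L* ≈ 7.31

From dL/dt = 0 with L > 0: 0.00395H* = 0.677, so H* = 171.
Substitute into dH/dt = 0: 1.06(1 - 171/251) = 0.046L*.
The bracket is 0.317, giving L* = 0.336/0.046 = 7.31.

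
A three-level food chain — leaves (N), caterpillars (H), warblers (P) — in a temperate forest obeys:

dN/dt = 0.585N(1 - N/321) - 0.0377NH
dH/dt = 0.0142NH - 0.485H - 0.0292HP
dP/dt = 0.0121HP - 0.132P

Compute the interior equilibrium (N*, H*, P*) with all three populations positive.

From dP/dt = 0: 0.0121H* = 0.132, so H* = 10.9.
From dN/dt = 0: 0.585(1 - N*/321) = 0.0377·10.9, giving N* = 321·(1 - 0.703) = 95.3.
From dH/dt = 0: 0.0142·95.3 - 0.485 = 0.0292P*, so P* = 0.869/0.0292 = 29.7.

N* ≈ 95.3, H* ≈ 10.9, P* ≈ 29.7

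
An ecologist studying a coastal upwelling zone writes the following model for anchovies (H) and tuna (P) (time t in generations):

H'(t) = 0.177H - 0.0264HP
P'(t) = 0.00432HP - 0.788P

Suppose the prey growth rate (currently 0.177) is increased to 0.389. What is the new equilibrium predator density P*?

P* ≈ 14.7

At the interior fixed point, setting dH/dt = 0 with H > 0 fixes P* = (prey growth rate)/(HP coefficient) — independent of the other coefficients.
With the change, P* = 0.389/0.0264 = 14.7; it rises from 6.7.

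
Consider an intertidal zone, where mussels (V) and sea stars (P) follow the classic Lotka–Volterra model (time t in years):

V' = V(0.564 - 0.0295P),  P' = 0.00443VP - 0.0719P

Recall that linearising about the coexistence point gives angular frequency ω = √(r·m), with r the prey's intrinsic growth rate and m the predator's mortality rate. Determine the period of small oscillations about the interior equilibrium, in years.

Here r = 0.564 and m = 0.0719, so r·m = 0.0406.
ω = √0.0406 = 0.201 per year, hence T = 2π/ω ≈ 31.2 years.

T ≈ 31.2 years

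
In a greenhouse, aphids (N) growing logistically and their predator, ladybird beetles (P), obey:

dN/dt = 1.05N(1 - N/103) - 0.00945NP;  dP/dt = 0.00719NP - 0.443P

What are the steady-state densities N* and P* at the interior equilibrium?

N* ≈ 61.6, P* ≈ 44.6

From dP/dt = 0 with P > 0: 0.00719N* = 0.443, so N* = 61.6.
Substitute into dN/dt = 0: 1.05(1 - 61.6/103) = 0.00945P*.
The bracket is 0.402, giving P* = 0.422/0.00945 = 44.6.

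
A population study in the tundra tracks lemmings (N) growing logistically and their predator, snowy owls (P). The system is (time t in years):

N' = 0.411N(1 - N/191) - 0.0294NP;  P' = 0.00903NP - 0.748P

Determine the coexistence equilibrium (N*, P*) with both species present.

From dP/dt = 0 with P > 0: 0.00903N* = 0.748, so N* = 82.8.
Substitute into dN/dt = 0: 0.411(1 - 82.8/191) = 0.0294P*.
The bracket is 0.566, giving P* = 0.233/0.0294 = 7.92.

N* ≈ 82.8, P* ≈ 7.92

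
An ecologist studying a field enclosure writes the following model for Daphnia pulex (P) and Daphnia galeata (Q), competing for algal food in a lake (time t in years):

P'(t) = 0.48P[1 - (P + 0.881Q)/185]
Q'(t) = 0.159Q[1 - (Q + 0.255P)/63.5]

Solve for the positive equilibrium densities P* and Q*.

Setting both brackets to zero gives the nullclines P + 0.881Q = 185 and 0.255P + Q = 63.5.
Substituting Q = 63.5 - 0.255P into the first: P(1 - 0.881·0.255) = 185 - 0.881·63.5.
So P* = 129/0.775 = 166, and then Q* = 63.5 - 0.255·166 = 21.1.

P* ≈ 166, Q* ≈ 21.1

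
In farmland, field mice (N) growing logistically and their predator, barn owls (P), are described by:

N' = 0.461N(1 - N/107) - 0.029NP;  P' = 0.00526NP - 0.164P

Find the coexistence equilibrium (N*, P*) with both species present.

N* ≈ 31.2, P* ≈ 11.3

From dP/dt = 0 with P > 0: 0.00526N* = 0.164, so N* = 31.2.
Substitute into dN/dt = 0: 0.461(1 - 31.2/107) = 0.029P*.
The bracket is 0.709, giving P* = 0.327/0.029 = 11.3.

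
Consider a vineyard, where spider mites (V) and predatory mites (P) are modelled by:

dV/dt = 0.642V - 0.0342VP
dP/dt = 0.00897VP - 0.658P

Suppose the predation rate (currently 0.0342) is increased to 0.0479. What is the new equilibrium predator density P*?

At the interior fixed point, setting dV/dt = 0 with V > 0 fixes P* = (prey growth rate)/(VP coefficient) — independent of the other coefficients.
With the change, P* = 0.642/0.0479 = 13.4; it falls from 18.8.

P* ≈ 13.4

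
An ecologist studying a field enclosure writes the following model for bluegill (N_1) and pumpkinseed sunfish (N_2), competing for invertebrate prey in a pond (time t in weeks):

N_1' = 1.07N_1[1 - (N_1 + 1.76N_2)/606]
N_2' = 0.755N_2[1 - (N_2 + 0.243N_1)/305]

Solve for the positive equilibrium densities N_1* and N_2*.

Setting both brackets to zero gives the nullclines N_1 + 1.76N_2 = 606 and 0.243N_1 + N_2 = 305.
Substituting N_2 = 305 - 0.243N_1 into the first: N_1(1 - 1.76·0.243) = 606 - 1.76·305.
So N_1* = 69.2/0.572 = 121, and then N_2* = 305 - 0.243·121 = 276.

N_1* ≈ 121, N_2* ≈ 276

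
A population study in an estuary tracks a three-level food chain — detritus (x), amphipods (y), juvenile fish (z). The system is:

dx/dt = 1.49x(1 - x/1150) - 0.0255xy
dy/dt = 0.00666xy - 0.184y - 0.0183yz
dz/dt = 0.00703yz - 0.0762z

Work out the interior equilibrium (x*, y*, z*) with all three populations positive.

From dz/dt = 0: 0.00703y* = 0.0762, so y* = 10.8.
From dx/dt = 0: 1.49(1 - x*/1150) = 0.0255·10.8, giving x* = 1150·(1 - 0.186) = 937.
From dy/dt = 0: 0.00666·937 - 0.184 = 0.0183z*, so z* = 6.05/0.0183 = 331.

x* ≈ 937, y* ≈ 10.8, z* ≈ 331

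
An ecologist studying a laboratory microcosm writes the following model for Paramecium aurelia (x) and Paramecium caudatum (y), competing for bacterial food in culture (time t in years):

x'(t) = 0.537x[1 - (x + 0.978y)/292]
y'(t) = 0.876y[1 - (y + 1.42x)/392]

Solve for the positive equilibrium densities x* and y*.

Setting both brackets to zero gives the nullclines x + 0.978y = 292 and 1.42x + y = 392.
Substituting y = 392 - 1.42x into the first: x(1 - 0.978·1.42) = 292 - 0.978·392.
So x* = -91.4/-0.389 = 235, and then y* = 392 - 1.42·235 = 58.2.

x* ≈ 235, y* ≈ 58.2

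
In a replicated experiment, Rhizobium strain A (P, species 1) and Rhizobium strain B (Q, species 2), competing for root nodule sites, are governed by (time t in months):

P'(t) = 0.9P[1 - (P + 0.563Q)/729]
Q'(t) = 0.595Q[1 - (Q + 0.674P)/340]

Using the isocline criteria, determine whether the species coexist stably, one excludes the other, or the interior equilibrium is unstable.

Compare the nullcline intercepts: K1/α12 = 729/0.563 = 1290 > K2 = 340; K2/α21 = 340/0.674 = 504 < K1 = 729.
Since the inequalities point opposite ways, species 1 can invade but species 2 cannot.

species 1 excludes species 2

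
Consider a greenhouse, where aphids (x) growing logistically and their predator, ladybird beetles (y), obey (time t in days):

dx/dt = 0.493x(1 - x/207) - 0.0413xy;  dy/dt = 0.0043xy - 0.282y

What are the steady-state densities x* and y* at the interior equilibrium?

From dy/dt = 0 with y > 0: 0.0043x* = 0.282, so x* = 65.6.
Substitute into dx/dt = 0: 0.493(1 - 65.6/207) = 0.0413y*.
The bracket is 0.683, giving y* = 0.337/0.0413 = 8.16.

x* ≈ 65.6, y* ≈ 8.16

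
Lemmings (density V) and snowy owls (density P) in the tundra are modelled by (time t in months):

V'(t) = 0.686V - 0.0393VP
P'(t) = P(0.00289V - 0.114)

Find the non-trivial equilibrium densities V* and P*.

V* ≈ 39.4, P* ≈ 17.5

Set dP/dt = 0 with P > 0: 0.00289V - 0.114 = 0, so V* = 0.114/0.00289 = 39.4.
Set dV/dt = 0 with V > 0: 0.686 - 0.0393P = 0, so P* = 0.686/0.0393 = 17.5.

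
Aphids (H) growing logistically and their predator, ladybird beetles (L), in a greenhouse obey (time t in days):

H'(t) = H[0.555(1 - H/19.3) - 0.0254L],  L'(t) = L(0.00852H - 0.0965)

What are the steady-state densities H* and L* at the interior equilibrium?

H* ≈ 11.3, L* ≈ 9.03

From dL/dt = 0 with L > 0: 0.00852H* = 0.0965, so H* = 11.3.
Substitute into dH/dt = 0: 0.555(1 - 11.3/19.3) = 0.0254L*.
The bracket is 0.413, giving L* = 0.229/0.0254 = 9.03.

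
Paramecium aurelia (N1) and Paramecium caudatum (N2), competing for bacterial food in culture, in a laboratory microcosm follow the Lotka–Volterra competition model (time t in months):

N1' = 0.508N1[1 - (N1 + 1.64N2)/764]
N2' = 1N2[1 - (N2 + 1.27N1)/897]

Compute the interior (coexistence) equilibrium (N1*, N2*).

Setting both brackets to zero gives the nullclines N1 + 1.64N2 = 764 and 1.27N1 + N2 = 897.
Substituting N2 = 897 - 1.27N1 into the first: N1(1 - 1.64·1.27) = 764 - 1.64·897.
So N1* = -707/-1.08 = 653, and then N2* = 897 - 1.27·653 = 67.7.

N1* ≈ 653, N2* ≈ 67.7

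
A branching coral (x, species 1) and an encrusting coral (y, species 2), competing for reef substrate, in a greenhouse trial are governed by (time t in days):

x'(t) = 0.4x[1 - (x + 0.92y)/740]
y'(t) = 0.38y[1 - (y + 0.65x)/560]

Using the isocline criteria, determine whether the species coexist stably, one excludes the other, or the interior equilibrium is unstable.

stable coexistence

Compare the nullcline intercepts: K1/α12 = 740/0.92 = 804 > K2 = 560; K2/α21 = 560/0.65 = 862 > K1 = 740.
Since both inequalities hold, each species can invade when rare, so the interior equilibrium is stable.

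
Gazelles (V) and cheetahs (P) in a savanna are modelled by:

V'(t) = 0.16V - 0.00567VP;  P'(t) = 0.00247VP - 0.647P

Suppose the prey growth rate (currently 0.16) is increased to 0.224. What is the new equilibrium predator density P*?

P* ≈ 39.5

At the interior fixed point, setting dV/dt = 0 with V > 0 fixes P* = (prey growth rate)/(VP coefficient) — independent of the other coefficients.
With the change, P* = 0.224/0.00567 = 39.5; it rises from 28.2.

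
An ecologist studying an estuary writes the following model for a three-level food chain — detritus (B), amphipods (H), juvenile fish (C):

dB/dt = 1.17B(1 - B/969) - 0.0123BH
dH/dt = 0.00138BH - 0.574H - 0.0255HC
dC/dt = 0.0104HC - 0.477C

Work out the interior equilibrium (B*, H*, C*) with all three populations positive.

B* ≈ 502, H* ≈ 45.9, C* ≈ 4.64

From dC/dt = 0: 0.0104H* = 0.477, so H* = 45.9.
From dB/dt = 0: 1.17(1 - B*/969) = 0.0123·45.9, giving B* = 969·(1 - 0.482) = 502.
From dH/dt = 0: 0.00138·502 - 0.574 = 0.0255C*, so C* = 0.118/0.0255 = 4.64.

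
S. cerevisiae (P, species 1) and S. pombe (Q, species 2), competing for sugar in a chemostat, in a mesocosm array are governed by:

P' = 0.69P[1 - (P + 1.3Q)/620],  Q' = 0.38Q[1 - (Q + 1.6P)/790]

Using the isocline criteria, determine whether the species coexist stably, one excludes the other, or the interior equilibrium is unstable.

unstable coexistence (outcome depends on initial conditions)

Compare the nullcline intercepts: K1/α12 = 620/1.3 = 477 < K2 = 790; K2/α21 = 790/1.6 = 494 < K1 = 620.
Since both are reversed, neither can invade when rare; the interior point is a saddle.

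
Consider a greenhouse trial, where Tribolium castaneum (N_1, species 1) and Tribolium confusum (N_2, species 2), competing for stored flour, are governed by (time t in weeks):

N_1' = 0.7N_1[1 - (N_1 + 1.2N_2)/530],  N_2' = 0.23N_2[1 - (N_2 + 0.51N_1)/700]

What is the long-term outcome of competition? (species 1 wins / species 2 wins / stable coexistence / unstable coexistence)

species 2 excludes species 1

Compare the nullcline intercepts: K1/α12 = 530/1.2 = 442 < K2 = 700; K2/α21 = 700/0.51 = 1370 > K1 = 530.
Since the inequalities point opposite ways, species 2 can invade but species 1 cannot.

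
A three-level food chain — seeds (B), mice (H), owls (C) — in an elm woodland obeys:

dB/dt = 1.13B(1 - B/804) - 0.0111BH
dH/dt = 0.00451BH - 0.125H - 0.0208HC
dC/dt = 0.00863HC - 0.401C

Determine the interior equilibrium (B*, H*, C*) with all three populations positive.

B* ≈ 437, H* ≈ 46.5, C* ≈ 88.7

From dC/dt = 0: 0.00863H* = 0.401, so H* = 46.5.
From dB/dt = 0: 1.13(1 - B*/804) = 0.0111·46.5, giving B* = 804·(1 - 0.456) = 437.
From dH/dt = 0: 0.00451·437 - 0.125 = 0.0208C*, so C* = 1.85/0.0208 = 88.7.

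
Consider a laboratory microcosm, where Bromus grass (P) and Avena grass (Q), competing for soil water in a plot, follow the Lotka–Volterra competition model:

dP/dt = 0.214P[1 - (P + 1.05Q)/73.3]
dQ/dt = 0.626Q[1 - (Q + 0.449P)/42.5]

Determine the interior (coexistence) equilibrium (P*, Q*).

Setting both brackets to zero gives the nullclines P + 1.05Q = 73.3 and 0.449P + Q = 42.5.
Substituting Q = 42.5 - 0.449P into the first: P(1 - 1.05·0.449) = 73.3 - 1.05·42.5.
So P* = 28.7/0.529 = 54.3, and then Q* = 42.5 - 0.449·54.3 = 18.1.

P* ≈ 54.3, Q* ≈ 18.1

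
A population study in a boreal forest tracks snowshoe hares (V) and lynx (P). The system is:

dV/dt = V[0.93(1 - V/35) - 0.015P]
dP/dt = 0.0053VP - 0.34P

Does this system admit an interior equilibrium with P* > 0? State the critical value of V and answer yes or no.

Threshold V = 64.2; K < 64.2, so no, the predator goes extinct.

The predator equation gives dP/dt > 0 only when V > 0.34/0.0053 = 64.2.
Without the predator, V → K = 35. Since 35 < 64.2, the predator cannot invade.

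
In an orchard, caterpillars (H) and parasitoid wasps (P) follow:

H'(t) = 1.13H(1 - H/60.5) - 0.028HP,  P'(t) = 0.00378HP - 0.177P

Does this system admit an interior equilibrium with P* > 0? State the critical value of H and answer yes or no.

Threshold H = 46.8; K > 46.8, so yes, the predator persists.

The predator equation gives dP/dt > 0 only when H > 0.177/0.00378 = 46.8.
Without the predator, H → K = 60.5. Since 60.5 > 46.8, the predator can invade and persist.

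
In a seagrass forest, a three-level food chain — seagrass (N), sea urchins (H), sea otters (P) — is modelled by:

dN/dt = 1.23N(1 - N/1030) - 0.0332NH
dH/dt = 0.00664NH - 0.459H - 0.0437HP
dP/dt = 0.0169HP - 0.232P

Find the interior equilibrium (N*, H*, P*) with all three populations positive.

From dP/dt = 0: 0.0169H* = 0.232, so H* = 13.7.
From dN/dt = 0: 1.23(1 - N*/1030) = 0.0332·13.7, giving N* = 1030·(1 - 0.371) = 648.
From dH/dt = 0: 0.00664·648 - 0.459 = 0.0437P*, so P* = 3.85/0.0437 = 88.

N* ≈ 648, H* ≈ 13.7, P* ≈ 88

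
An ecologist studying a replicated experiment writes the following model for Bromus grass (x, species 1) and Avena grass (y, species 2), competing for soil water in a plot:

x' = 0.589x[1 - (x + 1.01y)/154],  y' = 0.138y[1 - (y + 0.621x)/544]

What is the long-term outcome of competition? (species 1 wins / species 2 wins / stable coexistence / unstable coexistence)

species 2 excludes species 1

Compare the nullcline intercepts: K1/α12 = 154/1.01 = 152 < K2 = 544; K2/α21 = 544/0.621 = 876 > K1 = 154.
Since the inequalities point opposite ways, species 2 can invade but species 1 cannot.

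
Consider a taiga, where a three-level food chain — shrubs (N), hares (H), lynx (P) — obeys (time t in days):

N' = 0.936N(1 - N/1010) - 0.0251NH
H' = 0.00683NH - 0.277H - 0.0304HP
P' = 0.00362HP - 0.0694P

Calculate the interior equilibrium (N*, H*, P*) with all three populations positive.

N* ≈ 491, H* ≈ 19.2, P* ≈ 101

From dP/dt = 0: 0.00362H* = 0.0694, so H* = 19.2.
From dN/dt = 0: 0.936(1 - N*/1010) = 0.0251·19.2, giving N* = 1010·(1 - 0.514) = 491.
From dH/dt = 0: 0.00683·491 - 0.277 = 0.0304P*, so P* = 3.07/0.0304 = 101.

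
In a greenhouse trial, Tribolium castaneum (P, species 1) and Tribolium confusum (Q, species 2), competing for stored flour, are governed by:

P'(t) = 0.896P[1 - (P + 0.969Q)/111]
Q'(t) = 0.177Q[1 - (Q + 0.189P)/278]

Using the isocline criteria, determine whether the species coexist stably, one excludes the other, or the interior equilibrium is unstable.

Compare the nullcline intercepts: K1/α12 = 111/0.969 = 115 < K2 = 278; K2/α21 = 278/0.189 = 1470 > K1 = 111.
Since the inequalities point opposite ways, species 2 can invade but species 1 cannot.

species 2 excludes species 1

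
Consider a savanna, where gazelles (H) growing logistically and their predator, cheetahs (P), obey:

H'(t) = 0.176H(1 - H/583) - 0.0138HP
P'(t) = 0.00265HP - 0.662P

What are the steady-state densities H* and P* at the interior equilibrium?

H* ≈ 250, P* ≈ 7.29

From dP/dt = 0 with P > 0: 0.00265H* = 0.662, so H* = 250.
Substitute into dH/dt = 0: 0.176(1 - 250/583) = 0.0138P*.
The bracket is 0.572, giving P* = 0.101/0.0138 = 7.29.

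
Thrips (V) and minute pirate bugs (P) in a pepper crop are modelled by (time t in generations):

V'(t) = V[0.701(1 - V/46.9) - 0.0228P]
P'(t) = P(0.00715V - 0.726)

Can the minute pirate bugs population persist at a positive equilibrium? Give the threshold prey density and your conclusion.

Threshold V = 102; K < 102, so no, the predator goes extinct.

The predator equation gives dP/dt > 0 only when V > 0.726/0.00715 = 102.
Without the predator, V → K = 46.9. Since 46.9 < 102, the predator cannot invade.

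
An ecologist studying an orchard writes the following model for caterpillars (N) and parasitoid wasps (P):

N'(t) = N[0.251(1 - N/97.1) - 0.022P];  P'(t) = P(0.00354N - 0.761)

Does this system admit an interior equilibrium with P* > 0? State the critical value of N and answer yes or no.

The predator equation gives dP/dt > 0 only when N > 0.761/0.00354 = 215.
Without the predator, N → K = 97.1. Since 97.1 < 215, the predator cannot invade.

Threshold N = 215; K < 215, so no, the predator goes extinct.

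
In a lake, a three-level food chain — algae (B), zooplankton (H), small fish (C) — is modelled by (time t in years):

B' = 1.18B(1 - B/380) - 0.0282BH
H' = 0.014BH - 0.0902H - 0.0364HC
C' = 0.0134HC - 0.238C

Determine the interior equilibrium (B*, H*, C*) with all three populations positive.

B* ≈ 219, H* ≈ 17.8, C* ≈ 81.6

From dC/dt = 0: 0.0134H* = 0.238, so H* = 17.8.
From dB/dt = 0: 1.18(1 - B*/380) = 0.0282·17.8, giving B* = 380·(1 - 0.424) = 219.
From dH/dt = 0: 0.014·219 - 0.0902 = 0.0364C*, so C* = 2.97/0.0364 = 81.6.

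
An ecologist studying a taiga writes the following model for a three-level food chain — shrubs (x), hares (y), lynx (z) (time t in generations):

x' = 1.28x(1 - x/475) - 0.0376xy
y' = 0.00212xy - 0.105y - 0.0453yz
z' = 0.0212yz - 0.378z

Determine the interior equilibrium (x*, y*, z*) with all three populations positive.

From dz/dt = 0: 0.0212y* = 0.378, so y* = 17.8.
From dx/dt = 0: 1.28(1 - x*/475) = 0.0376·17.8, giving x* = 475·(1 - 0.524) = 226.
From dy/dt = 0: 0.00212·226 - 0.105 = 0.0453z*, so z* = 0.375/0.0453 = 8.27.

x* ≈ 226, y* ≈ 17.8, z* ≈ 8.27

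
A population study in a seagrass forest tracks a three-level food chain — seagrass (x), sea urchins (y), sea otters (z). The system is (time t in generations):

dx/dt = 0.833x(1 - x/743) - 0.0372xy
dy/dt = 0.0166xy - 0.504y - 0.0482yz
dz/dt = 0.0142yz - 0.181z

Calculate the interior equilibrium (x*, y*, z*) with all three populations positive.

x* ≈ 320, y* ≈ 12.7, z* ≈ 99.8

From dz/dt = 0: 0.0142y* = 0.181, so y* = 12.7.
From dx/dt = 0: 0.833(1 - x*/743) = 0.0372·12.7, giving x* = 743·(1 - 0.569) = 320.
From dy/dt = 0: 0.0166·320 - 0.504 = 0.0482z*, so z* = 4.81/0.0482 = 99.8.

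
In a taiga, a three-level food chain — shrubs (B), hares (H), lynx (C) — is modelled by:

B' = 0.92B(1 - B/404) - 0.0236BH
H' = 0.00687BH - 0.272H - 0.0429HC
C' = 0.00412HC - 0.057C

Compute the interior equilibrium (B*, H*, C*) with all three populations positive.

B* ≈ 261, H* ≈ 13.8, C* ≈ 35.4

From dC/dt = 0: 0.00412H* = 0.057, so H* = 13.8.
From dB/dt = 0: 0.92(1 - B*/404) = 0.0236·13.8, giving B* = 404·(1 - 0.355) = 261.
From dH/dt = 0: 0.00687·261 - 0.272 = 0.0429C*, so C* = 1.52/0.0429 = 35.4.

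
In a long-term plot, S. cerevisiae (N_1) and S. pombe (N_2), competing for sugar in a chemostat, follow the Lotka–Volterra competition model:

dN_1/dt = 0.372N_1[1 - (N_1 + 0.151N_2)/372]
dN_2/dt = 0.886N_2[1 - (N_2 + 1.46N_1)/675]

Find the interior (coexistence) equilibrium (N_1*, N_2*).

Setting both brackets to zero gives the nullclines N_1 + 0.151N_2 = 372 and 1.46N_1 + N_2 = 675.
Substituting N_2 = 675 - 1.46N_1 into the first: N_1(1 - 0.151·1.46) = 372 - 0.151·675.
So N_1* = 270/0.78 = 346, and then N_2* = 675 - 1.46·346 = 169.

N_1* ≈ 346, N_2* ≈ 169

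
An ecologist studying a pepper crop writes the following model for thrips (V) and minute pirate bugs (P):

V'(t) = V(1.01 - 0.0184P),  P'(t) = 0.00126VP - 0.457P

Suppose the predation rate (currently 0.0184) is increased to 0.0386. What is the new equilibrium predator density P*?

At the interior fixed point, setting dV/dt = 0 with V > 0 fixes P* = (prey growth rate)/(VP coefficient) — independent of the other coefficients.
With the change, P* = 1.01/0.0386 = 26.2; it falls from 54.9.

P* ≈ 26.2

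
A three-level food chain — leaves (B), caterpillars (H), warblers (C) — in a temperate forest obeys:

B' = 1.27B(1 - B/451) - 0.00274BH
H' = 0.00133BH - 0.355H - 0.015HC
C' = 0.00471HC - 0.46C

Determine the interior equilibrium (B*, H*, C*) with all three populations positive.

From dC/dt = 0: 0.00471H* = 0.46, so H* = 97.7.
From dB/dt = 0: 1.27(1 - B*/451) = 0.00274·97.7, giving B* = 451·(1 - 0.211) = 356.
From dH/dt = 0: 0.00133·356 - 0.355 = 0.015C*, so C* = 0.118/0.015 = 7.9.

B* ≈ 356, H* ≈ 97.7, C* ≈ 7.9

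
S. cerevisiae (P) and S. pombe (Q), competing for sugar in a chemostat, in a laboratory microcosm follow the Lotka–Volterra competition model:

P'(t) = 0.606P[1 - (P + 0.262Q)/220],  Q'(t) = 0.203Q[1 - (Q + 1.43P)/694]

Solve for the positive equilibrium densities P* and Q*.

Setting both brackets to zero gives the nullclines P + 0.262Q = 220 and 1.43P + Q = 694.
Substituting Q = 694 - 1.43P into the first: P(1 - 0.262·1.43) = 220 - 0.262·694.
So P* = 38.2/0.625 = 61, and then Q* = 694 - 1.43·61 = 607.

P* ≈ 61, Q* ≈ 607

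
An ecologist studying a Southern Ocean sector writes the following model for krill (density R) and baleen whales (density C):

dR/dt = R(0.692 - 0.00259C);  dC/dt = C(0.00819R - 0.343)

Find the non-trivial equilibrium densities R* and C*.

R* ≈ 41.9, C* ≈ 267

Set dC/dt = 0 with C > 0: 0.00819R - 0.343 = 0, so R* = 0.343/0.00819 = 41.9.
Set dR/dt = 0 with R > 0: 0.692 - 0.00259C = 0, so C* = 0.692/0.00259 = 267.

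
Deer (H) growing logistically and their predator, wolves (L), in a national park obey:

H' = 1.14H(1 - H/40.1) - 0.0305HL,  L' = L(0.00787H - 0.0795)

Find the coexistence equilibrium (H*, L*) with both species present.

From dL/dt = 0 with L > 0: 0.00787H* = 0.0795, so H* = 10.1.
Substitute into dH/dt = 0: 1.14(1 - 10.1/40.1) = 0.0305L*.
The bracket is 0.748, giving L* = 0.853/0.0305 = 28.

H* ≈ 10.1, L* ≈ 28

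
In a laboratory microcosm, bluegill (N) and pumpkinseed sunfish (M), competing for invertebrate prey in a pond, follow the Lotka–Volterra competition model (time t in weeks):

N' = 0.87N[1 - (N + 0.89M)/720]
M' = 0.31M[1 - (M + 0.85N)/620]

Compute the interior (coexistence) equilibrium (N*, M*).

Setting both brackets to zero gives the nullclines N + 0.89M = 720 and 0.85N + M = 620.
Substituting M = 620 - 0.85N into the first: N(1 - 0.89·0.85) = 720 - 0.89·620.
So N* = 168/0.244 = 691, and then M* = 620 - 0.85·691 = 32.9.

N* ≈ 691, M* ≈ 32.9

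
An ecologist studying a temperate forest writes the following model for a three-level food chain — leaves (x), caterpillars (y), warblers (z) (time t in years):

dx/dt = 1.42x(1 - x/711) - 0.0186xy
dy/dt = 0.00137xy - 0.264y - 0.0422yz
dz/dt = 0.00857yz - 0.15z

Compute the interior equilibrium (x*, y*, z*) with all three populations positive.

From dz/dt = 0: 0.00857y* = 0.15, so y* = 17.5.
From dx/dt = 0: 1.42(1 - x*/711) = 0.0186·17.5, giving x* = 711·(1 - 0.229) = 548.
From dy/dt = 0: 0.00137·548 - 0.264 = 0.0422z*, so z* = 0.487/0.0422 = 11.5.

x* ≈ 548, y* ≈ 17.5, z* ≈ 11.5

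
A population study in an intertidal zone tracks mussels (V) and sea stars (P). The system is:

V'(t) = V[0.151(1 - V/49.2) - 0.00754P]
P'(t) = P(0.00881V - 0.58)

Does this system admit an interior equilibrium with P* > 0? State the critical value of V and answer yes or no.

The predator equation gives dP/dt > 0 only when V > 0.58/0.00881 = 65.8.
Without the predator, V → K = 49.2. Since 49.2 < 65.8, the predator cannot invade.

Threshold V = 65.8; K < 65.8, so no, the predator goes extinct.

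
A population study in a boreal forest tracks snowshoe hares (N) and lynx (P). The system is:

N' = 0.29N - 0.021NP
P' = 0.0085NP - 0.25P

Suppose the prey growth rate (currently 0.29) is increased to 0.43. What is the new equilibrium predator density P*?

At the interior fixed point, setting dN/dt = 0 with N > 0 fixes P* = (prey growth rate)/(NP coefficient) — independent of the other coefficients.
With the change, P* = 0.43/0.021 = 20.5; it rises from 13.8.

P* ≈ 20.5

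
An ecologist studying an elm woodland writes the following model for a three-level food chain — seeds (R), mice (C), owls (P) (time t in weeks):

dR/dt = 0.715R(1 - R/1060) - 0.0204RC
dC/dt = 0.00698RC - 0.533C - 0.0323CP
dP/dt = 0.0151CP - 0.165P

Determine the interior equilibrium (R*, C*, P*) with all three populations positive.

R* ≈ 730, C* ≈ 10.9, P* ≈ 141

From dP/dt = 0: 0.0151C* = 0.165, so C* = 10.9.
From dR/dt = 0: 0.715(1 - R*/1060) = 0.0204·10.9, giving R* = 1060·(1 - 0.312) = 730.
From dC/dt = 0: 0.00698·730 - 0.533 = 0.0323P*, so P* = 4.56/0.0323 = 141.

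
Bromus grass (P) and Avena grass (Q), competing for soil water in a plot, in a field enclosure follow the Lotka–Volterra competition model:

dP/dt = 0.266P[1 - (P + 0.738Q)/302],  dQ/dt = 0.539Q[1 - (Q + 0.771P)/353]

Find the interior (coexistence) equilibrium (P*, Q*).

P* ≈ 96.3, Q* ≈ 279

Setting both brackets to zero gives the nullclines P + 0.738Q = 302 and 0.771P + Q = 353.
Substituting Q = 353 - 0.771P into the first: P(1 - 0.738·0.771) = 302 - 0.738·353.
So P* = 41.5/0.431 = 96.3, and then Q* = 353 - 0.771·96.3 = 279.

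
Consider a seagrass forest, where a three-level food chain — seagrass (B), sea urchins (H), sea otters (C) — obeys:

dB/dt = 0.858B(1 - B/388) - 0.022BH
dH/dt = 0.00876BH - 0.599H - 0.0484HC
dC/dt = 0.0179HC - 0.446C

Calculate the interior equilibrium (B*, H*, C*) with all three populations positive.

From dC/dt = 0: 0.0179H* = 0.446, so H* = 24.9.
From dB/dt = 0: 0.858(1 - B*/388) = 0.022·24.9, giving B* = 388·(1 - 0.639) = 140.
From dH/dt = 0: 0.00876·140 - 0.599 = 0.0484C*, so C* = 0.628/0.0484 = 13.

B* ≈ 140, H* ≈ 24.9, C* ≈ 13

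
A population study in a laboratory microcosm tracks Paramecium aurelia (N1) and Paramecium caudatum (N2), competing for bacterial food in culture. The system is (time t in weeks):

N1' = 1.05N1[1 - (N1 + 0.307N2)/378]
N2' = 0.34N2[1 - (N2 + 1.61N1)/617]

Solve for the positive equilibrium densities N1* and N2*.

N1* ≈ 373, N2* ≈ 16.6

Setting both brackets to zero gives the nullclines N1 + 0.307N2 = 378 and 1.61N1 + N2 = 617.
Substituting N2 = 617 - 1.61N1 into the first: N1(1 - 0.307·1.61) = 378 - 0.307·617.
So N1* = 189/0.506 = 373, and then N2* = 617 - 1.61·373 = 16.6.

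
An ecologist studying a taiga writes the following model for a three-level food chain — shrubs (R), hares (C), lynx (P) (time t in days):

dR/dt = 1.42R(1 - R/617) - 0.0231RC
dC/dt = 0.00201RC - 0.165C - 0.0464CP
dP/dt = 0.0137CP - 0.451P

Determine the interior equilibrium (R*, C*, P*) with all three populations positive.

From dP/dt = 0: 0.0137C* = 0.451, so C* = 32.9.
From dR/dt = 0: 1.42(1 - R*/617) = 0.0231·32.9, giving R* = 617·(1 - 0.536) = 287.
From dC/dt = 0: 0.00201·287 - 0.165 = 0.0464P*, so P* = 0.411/0.0464 = 8.86.

R* ≈ 287, C* ≈ 32.9, P* ≈ 8.86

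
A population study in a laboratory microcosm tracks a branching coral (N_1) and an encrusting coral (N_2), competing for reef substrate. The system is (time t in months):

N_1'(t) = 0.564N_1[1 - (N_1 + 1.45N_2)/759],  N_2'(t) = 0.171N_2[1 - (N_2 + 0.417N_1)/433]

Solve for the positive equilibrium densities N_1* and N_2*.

Setting both brackets to zero gives the nullclines N_1 + 1.45N_2 = 759 and 0.417N_1 + N_2 = 433.
Substituting N_2 = 433 - 0.417N_1 into the first: N_1(1 - 1.45·0.417) = 759 - 1.45·433.
So N_1* = 131/0.395 = 332, and then N_2* = 433 - 0.417·332 = 295.

N_1* ≈ 332, N_2* ≈ 295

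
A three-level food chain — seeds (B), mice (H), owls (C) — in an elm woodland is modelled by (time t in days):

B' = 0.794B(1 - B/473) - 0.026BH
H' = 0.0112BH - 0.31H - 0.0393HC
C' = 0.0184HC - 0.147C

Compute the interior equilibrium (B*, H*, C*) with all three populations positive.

From dC/dt = 0: 0.0184H* = 0.147, so H* = 7.99.
From dB/dt = 0: 0.794(1 - B*/473) = 0.026·7.99, giving B* = 473·(1 - 0.262) = 349.
From dH/dt = 0: 0.0112·349 - 0.31 = 0.0393C*, so C* = 3.6/0.0393 = 91.6.

B* ≈ 349, H* ≈ 7.99, C* ≈ 91.6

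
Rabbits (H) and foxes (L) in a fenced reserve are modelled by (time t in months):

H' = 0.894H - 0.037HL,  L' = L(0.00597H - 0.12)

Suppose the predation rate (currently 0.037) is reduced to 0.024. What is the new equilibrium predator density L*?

At the interior fixed point, setting dH/dt = 0 with H > 0 fixes L* = (prey growth rate)/(HL coefficient) — independent of the other coefficients.
With the change, L* = 0.894/0.024 = 37.2; it rises from 24.2.

L* ≈ 37.2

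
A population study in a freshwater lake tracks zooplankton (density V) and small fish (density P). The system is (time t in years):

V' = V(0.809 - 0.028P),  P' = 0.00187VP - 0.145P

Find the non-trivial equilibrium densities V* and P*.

Set dP/dt = 0 with P > 0: 0.00187V - 0.145 = 0, so V* = 0.145/0.00187 = 77.5.
Set dV/dt = 0 with V > 0: 0.809 - 0.028P = 0, so P* = 0.809/0.028 = 28.9.

V* ≈ 77.5, P* ≈ 28.9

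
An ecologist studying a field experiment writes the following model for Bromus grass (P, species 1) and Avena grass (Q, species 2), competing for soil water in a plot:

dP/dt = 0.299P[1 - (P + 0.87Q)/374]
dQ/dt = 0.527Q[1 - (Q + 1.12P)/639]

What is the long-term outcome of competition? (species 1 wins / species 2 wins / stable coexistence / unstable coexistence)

Compare the nullcline intercepts: K1/α12 = 374/0.87 = 430 < K2 = 639; K2/α21 = 639/1.12 = 571 > K1 = 374.
Since the inequalities point opposite ways, species 2 can invade but species 1 cannot.

species 2 excludes species 1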